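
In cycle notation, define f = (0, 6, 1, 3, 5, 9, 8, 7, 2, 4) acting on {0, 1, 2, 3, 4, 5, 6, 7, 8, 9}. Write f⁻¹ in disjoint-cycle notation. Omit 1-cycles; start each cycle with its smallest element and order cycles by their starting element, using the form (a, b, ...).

If f sends a → b within a cycle, f⁻¹ sends b → a; equivalently, reverse each cycle.
After reversing and putting each cycle's least element first, f⁻¹ = (0, 4, 2, 7, 8, 9, 5, 3, 1, 6).

(0, 4, 2, 7, 8, 9, 5, 3, 1, 6)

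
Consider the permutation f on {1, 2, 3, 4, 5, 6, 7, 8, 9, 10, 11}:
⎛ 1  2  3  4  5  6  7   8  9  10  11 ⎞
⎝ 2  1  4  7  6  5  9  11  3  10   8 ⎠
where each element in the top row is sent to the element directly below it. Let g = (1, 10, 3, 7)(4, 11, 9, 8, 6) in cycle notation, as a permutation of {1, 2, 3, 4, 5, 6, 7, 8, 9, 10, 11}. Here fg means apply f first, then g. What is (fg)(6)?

f(6) = 5, then g(5) = 5; composing gives (fg)(6) = 5.

5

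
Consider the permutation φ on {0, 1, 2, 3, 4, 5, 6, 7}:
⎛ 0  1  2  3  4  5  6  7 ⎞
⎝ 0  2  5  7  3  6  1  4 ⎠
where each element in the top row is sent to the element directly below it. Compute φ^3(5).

2

Tracing 5 → 6 → … returns to 5 after 4 steps, so 5 lies in a 4-cycle (1, 2, 5, 6).
Stepping 3 places around the cycle: 5 → 6 → 1 → 2.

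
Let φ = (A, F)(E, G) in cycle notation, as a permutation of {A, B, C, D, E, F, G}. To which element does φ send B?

B does not appear in any cycle of φ, so it is a fixed point: φ(B) = B.

B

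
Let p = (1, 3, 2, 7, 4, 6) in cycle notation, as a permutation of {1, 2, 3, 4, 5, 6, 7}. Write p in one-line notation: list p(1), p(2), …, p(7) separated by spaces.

Each element maps to the next entry in its cycle (wrapping to the front): 1→3, 2→7, 3→2, 4→6, 5→5, 6→1, 7→4.
So the one-line form is 3 7 2 6 5 1 4.

3 7 2 6 5 1 4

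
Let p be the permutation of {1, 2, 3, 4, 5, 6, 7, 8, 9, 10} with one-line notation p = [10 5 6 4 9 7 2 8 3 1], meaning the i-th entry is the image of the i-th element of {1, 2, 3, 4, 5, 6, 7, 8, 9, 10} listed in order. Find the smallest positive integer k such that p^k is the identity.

Decomposing into disjoint cycles gives cycle lengths 6, 2, 1, 1.
The order is lcm(6, 2) = 6.

6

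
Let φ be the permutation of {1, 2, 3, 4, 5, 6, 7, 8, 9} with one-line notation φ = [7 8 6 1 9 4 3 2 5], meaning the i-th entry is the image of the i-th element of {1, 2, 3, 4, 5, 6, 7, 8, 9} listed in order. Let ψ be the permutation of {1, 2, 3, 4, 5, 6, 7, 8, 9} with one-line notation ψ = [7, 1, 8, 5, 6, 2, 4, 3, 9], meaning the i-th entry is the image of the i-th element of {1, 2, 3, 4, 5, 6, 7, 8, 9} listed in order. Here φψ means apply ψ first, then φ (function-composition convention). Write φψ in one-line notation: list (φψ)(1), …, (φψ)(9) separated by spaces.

Chase each element through ψ then φ: 1 → 7 → 3; 2 → 1 → 7; 3 → 8 → 2; 4 → 5 → 9; 5 → 6 → 4; 6 → 2 → 8; 7 → 4 → 1; 8 → 3 → 6; 9 → 9 → 5.
Collecting the images, φψ = [3 7 2 9 4 8 1 6 5].

3 7 2 9 4 8 1 6 5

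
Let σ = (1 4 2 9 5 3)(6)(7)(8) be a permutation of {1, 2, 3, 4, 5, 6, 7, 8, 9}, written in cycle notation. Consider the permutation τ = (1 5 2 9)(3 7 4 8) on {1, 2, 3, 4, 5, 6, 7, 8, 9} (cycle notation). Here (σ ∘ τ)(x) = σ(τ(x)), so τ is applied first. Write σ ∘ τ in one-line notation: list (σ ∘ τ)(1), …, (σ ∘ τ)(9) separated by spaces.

(σ ∘ τ)(x) = σ(τ(x)). Computing each image: σ(τ(1)) = σ(5) = 3, σ(τ(2)) = σ(9) = 5, σ(τ(3)) = σ(7) = 7, σ(τ(4)) = σ(8) = 8, σ(τ(5)) = σ(2) = 9, σ(τ(6)) = σ(6) = 6, σ(τ(7)) = σ(4) = 2, σ(τ(8)) = σ(3) = 1, σ(τ(9)) = σ(1) = 4.
Hence σ ∘ τ = [3 5 7 8 9 6 2 1 4].

3 5 7 8 9 6 2 1 4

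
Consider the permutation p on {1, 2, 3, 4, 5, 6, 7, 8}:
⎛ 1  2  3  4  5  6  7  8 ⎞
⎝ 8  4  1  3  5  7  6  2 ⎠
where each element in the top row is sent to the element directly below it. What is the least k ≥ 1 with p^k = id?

Writing p as disjoint cycles, the cycle lengths are 5, 2, 1.
The order of p is the least common multiple of its cycle lengths: lcm(5, 2) = 10.

10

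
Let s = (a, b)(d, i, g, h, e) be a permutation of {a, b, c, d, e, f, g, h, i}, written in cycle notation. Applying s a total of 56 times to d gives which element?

d lies in the 5-cycle (d, i, g, h, e).
On a 5-cycle, s^5 is the identity, so s^56 = s^1 there (56 ≡ 1 mod 5).
Stepping 1 place around the cycle: d → i.

i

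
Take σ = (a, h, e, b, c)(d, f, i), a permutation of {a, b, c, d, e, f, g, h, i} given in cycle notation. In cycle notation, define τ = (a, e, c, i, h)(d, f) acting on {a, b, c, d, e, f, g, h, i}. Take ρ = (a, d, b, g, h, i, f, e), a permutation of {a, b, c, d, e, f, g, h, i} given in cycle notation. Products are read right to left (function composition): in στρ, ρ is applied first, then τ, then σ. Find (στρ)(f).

a

(στρ)(f) = σ(τ(ρ(f))). ρ(f) = e, then τ(e) = c, then σ(c) = a, so the result is a.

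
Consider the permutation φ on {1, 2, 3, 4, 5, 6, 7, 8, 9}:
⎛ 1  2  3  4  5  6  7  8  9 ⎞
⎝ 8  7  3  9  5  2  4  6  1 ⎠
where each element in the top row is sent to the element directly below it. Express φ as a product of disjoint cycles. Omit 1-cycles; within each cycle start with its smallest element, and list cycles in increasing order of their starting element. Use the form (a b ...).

Start at 1 and follow images: 1 → 8 → 6 → 2 → 7 → 4 → 9 → 1, giving the cycle (1 8 6 2 7 4 9).
Continuing from each remaining unvisited element yields (1 8 6 2 7 4 9).

(1 8 6 2 7 4 9)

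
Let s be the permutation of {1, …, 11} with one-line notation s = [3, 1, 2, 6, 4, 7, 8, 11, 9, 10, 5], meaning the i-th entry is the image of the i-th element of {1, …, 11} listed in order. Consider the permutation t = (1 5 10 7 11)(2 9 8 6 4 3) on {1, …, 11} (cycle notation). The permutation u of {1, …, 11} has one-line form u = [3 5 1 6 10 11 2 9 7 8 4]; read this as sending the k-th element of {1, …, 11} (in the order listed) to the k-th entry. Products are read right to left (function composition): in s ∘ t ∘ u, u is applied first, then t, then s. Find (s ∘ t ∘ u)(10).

(s ∘ t ∘ u)(10) = s(t(u(10))). u(10) = 8, then t(8) = 6, then s(6) = 7, so the result is 7.

7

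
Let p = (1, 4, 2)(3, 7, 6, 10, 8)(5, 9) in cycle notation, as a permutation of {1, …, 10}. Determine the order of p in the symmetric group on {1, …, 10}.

The cycle type of p is (5, 3, 2).
The order is lcm(5, 3, 2) = 30.

30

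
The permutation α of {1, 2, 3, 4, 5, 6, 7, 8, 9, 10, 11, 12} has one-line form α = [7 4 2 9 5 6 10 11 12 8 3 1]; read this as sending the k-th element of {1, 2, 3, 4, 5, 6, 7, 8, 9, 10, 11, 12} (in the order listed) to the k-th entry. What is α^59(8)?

Tracing 8 → 11 → … returns to 8 after 10 steps, so 8 lies in a 10-cycle (1 7 10 8 11 3 2 4 9 12).
On a 10-cycle, α^10 is the identity, so α^59 = α^9 there (59 ≡ 9 mod 10).
Stepping 9 places around the cycle: 8 → 11 → 3 → 2 → 4 → 9 → 12 → 1 → 7 → 10.

10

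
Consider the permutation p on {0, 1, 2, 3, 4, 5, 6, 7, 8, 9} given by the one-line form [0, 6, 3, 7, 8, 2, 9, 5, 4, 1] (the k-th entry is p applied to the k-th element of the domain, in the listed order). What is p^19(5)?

Tracing 5 → 2 → … returns to 5 after 4 steps, so 5 lies in a 4-cycle (2, 3, 7, 5).
Since the cycle has length 4, p^19 acts on it the same as p^3 (19 mod 4 = 3).
Stepping 3 places around the cycle: 5 → 2 → 3 → 7.

7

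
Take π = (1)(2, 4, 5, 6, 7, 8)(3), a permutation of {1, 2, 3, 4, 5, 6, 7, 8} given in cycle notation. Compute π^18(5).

5

5 lies in the 6-cycle (2, 4, 5, 6, 7, 8).
Powers repeat with period 6 on this cycle, and 18 mod 6 = 0, so π^18(5) = π^0(5).
So π^18(5) = 5.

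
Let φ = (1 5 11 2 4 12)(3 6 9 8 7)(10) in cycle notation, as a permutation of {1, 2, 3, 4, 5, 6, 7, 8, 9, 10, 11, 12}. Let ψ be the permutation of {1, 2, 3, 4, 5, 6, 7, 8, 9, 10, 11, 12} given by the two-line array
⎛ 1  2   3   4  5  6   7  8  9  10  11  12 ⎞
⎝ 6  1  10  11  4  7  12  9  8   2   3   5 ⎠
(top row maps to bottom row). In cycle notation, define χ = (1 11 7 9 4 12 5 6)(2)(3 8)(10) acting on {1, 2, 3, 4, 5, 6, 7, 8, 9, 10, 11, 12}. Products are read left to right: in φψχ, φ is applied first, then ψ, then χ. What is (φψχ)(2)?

7

Chase 2: φ(2) = 4; ψ(4) = 11; χ(11) = 7. Hence (φψχ)(2) = 7.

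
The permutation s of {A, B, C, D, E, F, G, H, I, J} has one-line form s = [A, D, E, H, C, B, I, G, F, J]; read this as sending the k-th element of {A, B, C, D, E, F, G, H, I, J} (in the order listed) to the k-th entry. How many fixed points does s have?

2

The fixed points (elements with s(x) = x) are {A, J}, so there are 2.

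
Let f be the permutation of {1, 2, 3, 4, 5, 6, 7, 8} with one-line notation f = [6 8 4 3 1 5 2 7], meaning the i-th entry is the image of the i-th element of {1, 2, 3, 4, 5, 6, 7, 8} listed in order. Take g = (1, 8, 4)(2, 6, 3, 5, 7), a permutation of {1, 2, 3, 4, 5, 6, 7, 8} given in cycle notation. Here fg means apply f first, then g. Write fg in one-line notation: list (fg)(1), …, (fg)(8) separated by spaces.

(fg)(x) = g(f(x)). Computing each image: g(f(1)) = g(6) = 3, g(f(2)) = g(8) = 4, g(f(3)) = g(4) = 1, g(f(4)) = g(3) = 5, g(f(5)) = g(1) = 8, g(f(6)) = g(5) = 7, g(f(7)) = g(2) = 6, g(f(8)) = g(7) = 2.
Hence fg = [3 4 1 5 8 7 6 2].

3 4 1 5 8 7 6 2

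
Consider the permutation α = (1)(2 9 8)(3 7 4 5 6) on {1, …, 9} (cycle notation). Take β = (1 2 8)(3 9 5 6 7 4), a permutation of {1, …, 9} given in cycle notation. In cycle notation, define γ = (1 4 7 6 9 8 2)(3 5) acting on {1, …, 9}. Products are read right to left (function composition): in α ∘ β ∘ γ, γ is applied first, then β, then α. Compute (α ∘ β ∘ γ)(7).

4

Chase 7: γ(7) = 6; β(6) = 7; α(7) = 4. Hence (α ∘ β ∘ γ)(7) = 4.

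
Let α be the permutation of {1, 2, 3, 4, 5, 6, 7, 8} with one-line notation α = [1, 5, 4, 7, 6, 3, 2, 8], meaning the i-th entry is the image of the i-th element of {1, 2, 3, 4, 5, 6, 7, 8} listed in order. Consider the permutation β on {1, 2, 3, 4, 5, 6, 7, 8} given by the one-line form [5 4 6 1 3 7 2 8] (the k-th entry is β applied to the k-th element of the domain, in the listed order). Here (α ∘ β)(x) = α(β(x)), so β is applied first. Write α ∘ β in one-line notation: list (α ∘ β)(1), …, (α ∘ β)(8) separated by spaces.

(α ∘ β)(x) = α(β(x)). Computing each image: α(β(1)) = α(5) = 6, α(β(2)) = α(4) = 7, α(β(3)) = α(6) = 3, α(β(4)) = α(1) = 1, α(β(5)) = α(3) = 4, α(β(6)) = α(7) = 2, α(β(7)) = α(2) = 5, α(β(8)) = α(8) = 8.
Hence α ∘ β = [6 7 3 1 4 2 5 8].

6 7 3 1 4 2 5 8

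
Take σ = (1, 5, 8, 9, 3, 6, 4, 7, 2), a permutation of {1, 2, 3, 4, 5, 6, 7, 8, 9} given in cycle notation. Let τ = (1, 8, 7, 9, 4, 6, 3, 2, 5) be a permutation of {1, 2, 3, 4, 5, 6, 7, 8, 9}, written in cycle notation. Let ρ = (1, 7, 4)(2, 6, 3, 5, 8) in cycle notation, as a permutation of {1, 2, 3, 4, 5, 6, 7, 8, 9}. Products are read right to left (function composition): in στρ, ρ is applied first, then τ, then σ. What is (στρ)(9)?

(στρ)(9) = σ(τ(ρ(9))). ρ(9) = 9, then τ(9) = 4, then σ(4) = 7, so the result is 7.

7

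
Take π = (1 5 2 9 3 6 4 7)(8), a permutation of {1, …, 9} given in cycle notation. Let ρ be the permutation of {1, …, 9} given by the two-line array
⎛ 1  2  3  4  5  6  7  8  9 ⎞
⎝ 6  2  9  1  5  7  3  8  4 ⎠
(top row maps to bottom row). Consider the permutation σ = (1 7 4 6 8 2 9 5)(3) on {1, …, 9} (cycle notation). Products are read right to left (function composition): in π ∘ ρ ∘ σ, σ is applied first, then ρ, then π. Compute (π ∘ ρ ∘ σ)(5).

4

(π ∘ ρ ∘ σ)(5) = π(ρ(σ(5))). σ(5) = 1, then ρ(1) = 6, then π(6) = 4, so the result is 4.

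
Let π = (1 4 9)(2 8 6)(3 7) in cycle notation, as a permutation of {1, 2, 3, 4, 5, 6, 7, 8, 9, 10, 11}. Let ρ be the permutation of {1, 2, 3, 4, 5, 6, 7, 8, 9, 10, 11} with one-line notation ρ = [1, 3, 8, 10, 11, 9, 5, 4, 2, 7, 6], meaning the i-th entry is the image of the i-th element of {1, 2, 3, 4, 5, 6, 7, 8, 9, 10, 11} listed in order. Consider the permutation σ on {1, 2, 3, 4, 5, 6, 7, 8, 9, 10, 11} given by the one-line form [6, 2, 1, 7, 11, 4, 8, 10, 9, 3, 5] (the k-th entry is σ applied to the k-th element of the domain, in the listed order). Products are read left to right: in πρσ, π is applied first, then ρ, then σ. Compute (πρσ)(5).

Apply the permutations in order: π(5) = 5, then ρ(5) = 11, then σ(11) = 5. So (πρσ)(5) = 5.

5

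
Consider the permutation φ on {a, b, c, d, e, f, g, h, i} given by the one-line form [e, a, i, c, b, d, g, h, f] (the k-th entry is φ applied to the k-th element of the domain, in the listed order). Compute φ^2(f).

c

Tracing f → d → … returns to f after 4 steps, so f lies in a 4-cycle (c, i, f, d).
Stepping 2 places around the cycle: f → d → c.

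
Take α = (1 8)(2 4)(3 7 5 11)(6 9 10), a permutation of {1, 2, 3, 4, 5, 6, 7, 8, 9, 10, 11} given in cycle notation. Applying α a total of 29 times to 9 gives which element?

6

9 lies in the 3-cycle (6 9 10).
Since the cycle has length 3, α^29 acts on it the same as α^2 (29 mod 3 = 2).
Advancing 2 steps from 9: 9 → 10 → 6.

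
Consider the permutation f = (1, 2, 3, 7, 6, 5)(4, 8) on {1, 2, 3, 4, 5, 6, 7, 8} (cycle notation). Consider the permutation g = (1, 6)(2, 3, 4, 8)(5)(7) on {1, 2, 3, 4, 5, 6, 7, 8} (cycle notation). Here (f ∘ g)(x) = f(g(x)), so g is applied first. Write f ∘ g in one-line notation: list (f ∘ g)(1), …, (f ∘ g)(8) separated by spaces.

5 7 8 4 1 2 6 3

Chase each element through g then f: 1 → 6 → 5; 2 → 3 → 7; 3 → 4 → 8; 4 → 8 → 4; 5 → 5 → 1; 6 → 1 → 2; 7 → 7 → 6; 8 → 2 → 3.
So f ∘ g in one-line form is 5 7 8 4 1 2 6 3.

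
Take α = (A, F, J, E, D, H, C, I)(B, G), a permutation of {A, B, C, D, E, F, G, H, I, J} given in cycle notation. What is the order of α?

The disjoint cycles have lengths 8, 2.
Since disjoint cycles commute, ord(α) = lcm(8, 2) = 8.

8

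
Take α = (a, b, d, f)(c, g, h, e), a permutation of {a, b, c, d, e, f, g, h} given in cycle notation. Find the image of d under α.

Within (a, b, d, f), d ↦ f.

f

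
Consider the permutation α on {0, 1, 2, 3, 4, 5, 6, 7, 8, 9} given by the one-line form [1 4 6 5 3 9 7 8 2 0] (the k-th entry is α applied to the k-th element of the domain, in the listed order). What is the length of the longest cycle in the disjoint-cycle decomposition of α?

6

Decomposing into disjoint cycles gives (0, 1, 4, 3, 5, 9)(2, 6, 7, 8); the longest has length 6.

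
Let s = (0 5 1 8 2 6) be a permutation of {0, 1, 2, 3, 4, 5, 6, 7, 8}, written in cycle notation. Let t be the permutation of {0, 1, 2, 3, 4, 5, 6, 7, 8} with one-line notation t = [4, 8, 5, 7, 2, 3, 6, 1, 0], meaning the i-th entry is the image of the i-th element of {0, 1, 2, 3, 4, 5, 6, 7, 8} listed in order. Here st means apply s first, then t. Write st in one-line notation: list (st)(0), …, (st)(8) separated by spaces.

For each element, apply s then t: 0 → 5 → 3; 1 → 8 → 0; 2 → 6 → 6; 3 → 3 → 7; 4 → 4 → 2; 5 → 1 → 8; 6 → 0 → 4; 7 → 7 → 1; 8 → 2 → 5.
So st in one-line form is 3 0 6 7 2 8 4 1 5.

3 0 6 7 2 8 4 1 5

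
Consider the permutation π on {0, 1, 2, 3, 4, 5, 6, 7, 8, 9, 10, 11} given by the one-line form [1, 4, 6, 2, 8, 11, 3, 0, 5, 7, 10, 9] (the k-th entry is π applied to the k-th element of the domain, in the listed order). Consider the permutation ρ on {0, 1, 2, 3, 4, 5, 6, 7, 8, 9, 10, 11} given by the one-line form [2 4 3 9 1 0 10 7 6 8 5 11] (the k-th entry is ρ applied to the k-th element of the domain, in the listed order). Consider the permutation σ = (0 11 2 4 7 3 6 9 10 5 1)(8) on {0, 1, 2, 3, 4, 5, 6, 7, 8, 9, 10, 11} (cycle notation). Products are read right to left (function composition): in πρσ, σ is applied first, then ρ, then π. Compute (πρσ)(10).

Chase 10: σ(10) = 5; ρ(5) = 0; π(0) = 1. Hence (πρσ)(10) = 1.

1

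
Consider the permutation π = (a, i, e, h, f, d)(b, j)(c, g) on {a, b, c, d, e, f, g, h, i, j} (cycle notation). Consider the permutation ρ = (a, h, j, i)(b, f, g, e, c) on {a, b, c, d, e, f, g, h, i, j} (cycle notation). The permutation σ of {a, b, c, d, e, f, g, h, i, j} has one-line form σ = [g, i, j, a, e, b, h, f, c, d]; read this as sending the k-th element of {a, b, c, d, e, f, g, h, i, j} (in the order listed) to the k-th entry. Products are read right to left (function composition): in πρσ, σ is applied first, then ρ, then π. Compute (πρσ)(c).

e

Apply the permutations in order: σ(c) = j, then ρ(j) = i, then π(i) = e. So (πρσ)(c) = e.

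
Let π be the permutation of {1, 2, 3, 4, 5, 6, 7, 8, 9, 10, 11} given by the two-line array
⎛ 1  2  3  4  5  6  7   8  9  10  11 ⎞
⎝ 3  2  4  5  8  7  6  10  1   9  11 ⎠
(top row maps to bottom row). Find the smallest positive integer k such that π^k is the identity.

Decomposing into disjoint cycles gives cycle lengths 7, 2, 1, 1.
Since disjoint cycles commute, ord(π) = lcm(7, 2) = 14.

14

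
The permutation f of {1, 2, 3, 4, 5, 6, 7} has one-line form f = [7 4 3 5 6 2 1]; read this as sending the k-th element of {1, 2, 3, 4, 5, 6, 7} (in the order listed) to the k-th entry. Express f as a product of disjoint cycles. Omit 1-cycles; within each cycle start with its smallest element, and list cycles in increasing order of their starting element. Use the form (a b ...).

From 1: 1 → 7 → 1, closing the cycle (1 7).
Continuing from each remaining unvisited element yields (1 7)(2 4 5 6).

(1 7)(2 4 5 6)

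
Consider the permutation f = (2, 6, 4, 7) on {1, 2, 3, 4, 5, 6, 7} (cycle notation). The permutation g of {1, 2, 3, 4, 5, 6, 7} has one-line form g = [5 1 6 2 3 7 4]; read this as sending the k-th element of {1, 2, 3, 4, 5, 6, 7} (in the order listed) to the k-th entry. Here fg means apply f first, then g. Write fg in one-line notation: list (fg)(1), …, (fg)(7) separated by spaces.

5 7 6 4 3 2 1

Chase each element through f then g: 1 → 1 → 5; 2 → 6 → 7; 3 → 3 → 6; 4 → 7 → 4; 5 → 5 → 3; 6 → 4 → 2; 7 → 2 → 1.
So fg in one-line form is 5 7 6 4 3 2 1.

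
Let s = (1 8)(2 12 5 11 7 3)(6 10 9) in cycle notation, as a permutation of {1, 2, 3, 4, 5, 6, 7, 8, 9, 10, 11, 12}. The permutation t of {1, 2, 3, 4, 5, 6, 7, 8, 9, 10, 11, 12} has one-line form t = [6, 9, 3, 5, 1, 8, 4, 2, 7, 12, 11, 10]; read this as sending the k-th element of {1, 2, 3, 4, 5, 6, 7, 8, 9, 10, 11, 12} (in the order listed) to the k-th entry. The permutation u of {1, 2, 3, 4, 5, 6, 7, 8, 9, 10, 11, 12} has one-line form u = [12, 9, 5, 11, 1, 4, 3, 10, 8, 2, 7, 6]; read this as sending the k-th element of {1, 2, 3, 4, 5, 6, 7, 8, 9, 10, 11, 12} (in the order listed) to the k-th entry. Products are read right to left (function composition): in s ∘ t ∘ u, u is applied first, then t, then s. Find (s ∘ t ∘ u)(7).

2

Apply the permutations in order: u(7) = 3, then t(3) = 3, then s(3) = 2. So (s ∘ t ∘ u)(7) = 2.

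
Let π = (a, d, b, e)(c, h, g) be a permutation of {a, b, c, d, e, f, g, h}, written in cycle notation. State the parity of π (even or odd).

odd

The cycle lengths are 4, 3, 1.
A cycle is odd iff its length is even; π has 1 even-length cycle, so sgn(π) = (−1)^1 and π is odd.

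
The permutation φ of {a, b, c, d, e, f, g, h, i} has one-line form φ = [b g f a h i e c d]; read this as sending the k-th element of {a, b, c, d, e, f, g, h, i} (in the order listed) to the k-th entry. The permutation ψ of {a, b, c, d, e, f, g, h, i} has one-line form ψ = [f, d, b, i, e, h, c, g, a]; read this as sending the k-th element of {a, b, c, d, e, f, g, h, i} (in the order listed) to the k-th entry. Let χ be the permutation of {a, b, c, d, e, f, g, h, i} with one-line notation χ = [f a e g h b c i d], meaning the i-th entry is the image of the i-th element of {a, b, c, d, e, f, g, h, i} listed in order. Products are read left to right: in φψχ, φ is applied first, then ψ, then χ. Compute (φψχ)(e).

c

Chase e: φ(e) = h; ψ(h) = g; χ(g) = c. Hence (φψχ)(e) = c.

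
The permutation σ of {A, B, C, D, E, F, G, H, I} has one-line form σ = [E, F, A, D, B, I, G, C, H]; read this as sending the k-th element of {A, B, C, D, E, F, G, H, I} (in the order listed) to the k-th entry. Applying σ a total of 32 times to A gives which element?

I

Tracing A → E → … returns to A after 7 steps, so A lies in a 7-cycle (A E B F I H C).
Powers repeat with period 7 on this cycle, and 32 mod 7 = 4, so σ^32(A) = σ^4(A).
Advancing 4 steps from A: A → E → B → F → I.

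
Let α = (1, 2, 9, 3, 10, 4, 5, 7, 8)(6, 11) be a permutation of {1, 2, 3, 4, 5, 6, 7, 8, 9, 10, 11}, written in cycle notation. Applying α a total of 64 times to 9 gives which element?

9 lies in the 9-cycle (1, 2, 9, 3, 10, 4, 5, 7, 8).
On a 9-cycle, α^9 is the identity, so α^64 = α^1 there (64 ≡ 1 mod 9).
Advancing 1 step from 9: 9 → 3.

3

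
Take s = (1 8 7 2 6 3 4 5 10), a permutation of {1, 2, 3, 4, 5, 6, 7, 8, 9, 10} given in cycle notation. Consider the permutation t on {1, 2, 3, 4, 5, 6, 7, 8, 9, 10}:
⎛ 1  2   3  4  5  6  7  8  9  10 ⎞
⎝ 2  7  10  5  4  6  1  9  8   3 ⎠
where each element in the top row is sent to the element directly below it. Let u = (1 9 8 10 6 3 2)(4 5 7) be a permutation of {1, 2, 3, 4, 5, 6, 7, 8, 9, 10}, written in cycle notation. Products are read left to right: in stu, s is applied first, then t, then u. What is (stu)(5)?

Chase 5: s(5) = 10; t(10) = 3; u(3) = 2. Hence (stu)(5) = 2.

2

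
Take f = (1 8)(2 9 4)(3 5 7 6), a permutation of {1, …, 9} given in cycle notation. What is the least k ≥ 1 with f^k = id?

The cycle type of f is (4, 3, 2).
The order of f is the least common multiple of its cycle lengths: lcm(4, 3, 2) = 12.

12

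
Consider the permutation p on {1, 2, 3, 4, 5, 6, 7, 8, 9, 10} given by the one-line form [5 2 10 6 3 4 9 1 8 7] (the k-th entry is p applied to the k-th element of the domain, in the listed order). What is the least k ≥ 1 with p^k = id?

14

Writing p as disjoint cycles, the cycle lengths are 7, 2, 1.
The order is lcm(7, 2) = 14.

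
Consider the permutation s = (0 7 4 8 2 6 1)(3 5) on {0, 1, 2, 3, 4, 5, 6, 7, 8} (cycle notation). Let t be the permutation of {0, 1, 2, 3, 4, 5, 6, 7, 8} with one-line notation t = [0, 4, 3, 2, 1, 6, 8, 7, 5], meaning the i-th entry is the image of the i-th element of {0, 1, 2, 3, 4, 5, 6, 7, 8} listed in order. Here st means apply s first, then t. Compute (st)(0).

7

s(0) = 7, then t(7) = 7; composing gives (st)(0) = 7.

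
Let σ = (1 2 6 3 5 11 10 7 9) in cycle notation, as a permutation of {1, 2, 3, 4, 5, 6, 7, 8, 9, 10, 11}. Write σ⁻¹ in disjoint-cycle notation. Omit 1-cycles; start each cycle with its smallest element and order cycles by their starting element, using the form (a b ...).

Inverting a permutation written in cycle notation just reverses the order within every cycle.
After reversing and putting each cycle's least element first, σ⁻¹ = (1 9 7 10 11 5 3 6 2).

(1 9 7 10 11 5 3 6 2)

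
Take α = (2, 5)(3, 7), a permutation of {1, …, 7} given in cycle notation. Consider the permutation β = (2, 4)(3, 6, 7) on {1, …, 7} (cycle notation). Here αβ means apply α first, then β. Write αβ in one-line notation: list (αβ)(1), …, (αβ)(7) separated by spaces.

(αβ)(x) = β(α(x)). Computing each image: β(α(1)) = β(1) = 1, β(α(2)) = β(5) = 5, β(α(3)) = β(7) = 3, β(α(4)) = β(4) = 2, β(α(5)) = β(2) = 4, β(α(6)) = β(6) = 7, β(α(7)) = β(3) = 6.
Hence αβ = [1 5 3 2 4 7 6].

1 5 3 2 4 7 6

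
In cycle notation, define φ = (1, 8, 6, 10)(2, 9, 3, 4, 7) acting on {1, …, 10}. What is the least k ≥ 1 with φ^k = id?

20

The cycle type of φ is (5, 4, 1).
The order of φ is the least common multiple of its cycle lengths: lcm(5, 4) = 20.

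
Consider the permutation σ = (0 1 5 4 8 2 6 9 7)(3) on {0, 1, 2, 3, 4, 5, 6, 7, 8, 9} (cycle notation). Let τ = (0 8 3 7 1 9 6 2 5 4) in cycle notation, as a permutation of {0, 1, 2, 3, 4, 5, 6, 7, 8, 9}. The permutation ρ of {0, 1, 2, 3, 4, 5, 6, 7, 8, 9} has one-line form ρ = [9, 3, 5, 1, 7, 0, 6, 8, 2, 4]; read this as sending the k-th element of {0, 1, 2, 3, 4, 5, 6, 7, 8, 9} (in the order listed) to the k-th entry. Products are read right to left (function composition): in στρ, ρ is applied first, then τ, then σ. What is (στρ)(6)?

6

Chase 6: ρ(6) = 6; τ(6) = 2; σ(2) = 6. Hence (στρ)(6) = 6.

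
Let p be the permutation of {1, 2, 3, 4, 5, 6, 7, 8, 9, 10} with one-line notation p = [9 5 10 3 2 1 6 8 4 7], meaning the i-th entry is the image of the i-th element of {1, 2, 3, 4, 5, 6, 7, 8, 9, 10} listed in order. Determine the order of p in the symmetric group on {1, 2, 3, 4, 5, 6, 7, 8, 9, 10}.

14

Writing p as disjoint cycles, the cycle lengths are 7, 2, 1.
Since disjoint cycles commute, ord(p) = lcm(7, 2) = 14.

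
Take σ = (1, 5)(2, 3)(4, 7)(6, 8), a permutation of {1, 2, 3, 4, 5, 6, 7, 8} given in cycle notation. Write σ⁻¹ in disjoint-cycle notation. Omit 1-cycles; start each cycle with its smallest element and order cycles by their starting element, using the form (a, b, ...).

If σ sends a → b within a cycle, σ⁻¹ sends b → a; equivalently, reverse each cycle.
After reversing and putting each cycle's least element first, σ⁻¹ = (1, 5)(2, 3)(4, 7)(6, 8).

(1, 5)(2, 3)(4, 7)(6, 8)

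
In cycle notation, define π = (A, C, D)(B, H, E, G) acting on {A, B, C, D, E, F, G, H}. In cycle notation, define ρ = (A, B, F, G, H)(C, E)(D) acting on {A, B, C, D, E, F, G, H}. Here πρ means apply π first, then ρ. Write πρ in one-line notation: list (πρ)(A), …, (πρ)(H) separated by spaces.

E A D B H G F C

(πρ)(x) = ρ(π(x)). Computing each image: ρ(π(A)) = ρ(C) = E, ρ(π(B)) = ρ(H) = A, ρ(π(C)) = ρ(D) = D, ρ(π(D)) = ρ(A) = B, ρ(π(E)) = ρ(G) = H, ρ(π(F)) = ρ(F) = G, ρ(π(G)) = ρ(B) = F, ρ(π(H)) = ρ(E) = C.
Hence πρ = [E A D B H G F C].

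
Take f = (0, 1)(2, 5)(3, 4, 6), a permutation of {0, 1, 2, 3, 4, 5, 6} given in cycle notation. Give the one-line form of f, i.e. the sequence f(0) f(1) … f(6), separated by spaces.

1 0 5 4 6 2 3

Reading each image from the cycles: 0→1, 1→0, 2→5, 3→4, 4→6, 5→2, 6→3.
So the one-line form is 1 0 5 4 6 2 3.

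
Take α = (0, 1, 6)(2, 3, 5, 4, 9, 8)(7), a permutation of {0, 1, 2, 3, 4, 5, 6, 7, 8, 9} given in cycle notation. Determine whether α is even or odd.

The cycle lengths are 6, 3, 1.
A cycle of length ℓ contributes ℓ−1 transpositions, so α is a product of 5 + 2 = 7 transpositions — odd.

odd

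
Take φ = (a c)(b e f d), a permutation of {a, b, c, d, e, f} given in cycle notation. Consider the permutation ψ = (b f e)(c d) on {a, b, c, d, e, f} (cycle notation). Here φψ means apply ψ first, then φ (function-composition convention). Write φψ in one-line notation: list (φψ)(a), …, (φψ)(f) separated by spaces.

(φψ)(x) = φ(ψ(x)). Computing each image: φ(ψ(a)) = φ(a) = c, φ(ψ(b)) = φ(f) = d, φ(ψ(c)) = φ(d) = b, φ(ψ(d)) = φ(c) = a, φ(ψ(e)) = φ(b) = e, φ(ψ(f)) = φ(e) = f.
Hence φψ = [c d b a e f].

c d b a e f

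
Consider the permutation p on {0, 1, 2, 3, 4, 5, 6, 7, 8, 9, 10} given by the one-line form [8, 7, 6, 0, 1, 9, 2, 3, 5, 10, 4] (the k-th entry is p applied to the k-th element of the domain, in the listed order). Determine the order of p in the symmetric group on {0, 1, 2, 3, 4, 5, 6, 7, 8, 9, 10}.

18

The disjoint-cycle form of p has cycle lengths 9, 2.
The order is lcm(9, 2) = 18.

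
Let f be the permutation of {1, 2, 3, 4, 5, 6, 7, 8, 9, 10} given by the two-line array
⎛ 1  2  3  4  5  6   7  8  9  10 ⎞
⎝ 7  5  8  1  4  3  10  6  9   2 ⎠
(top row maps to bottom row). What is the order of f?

Writing f as disjoint cycles, the cycle lengths are 6, 3, 1.
The order is lcm(6, 3) = 6.

6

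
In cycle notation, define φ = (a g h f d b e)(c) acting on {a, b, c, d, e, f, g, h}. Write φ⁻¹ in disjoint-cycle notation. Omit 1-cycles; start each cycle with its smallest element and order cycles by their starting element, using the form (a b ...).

Inverting a permutation written in cycle notation just reverses the order within every cycle.
Reversing each cycle of φ and rotating so the smallest element leads gives (a e b d f h g).

(a e b d f h g)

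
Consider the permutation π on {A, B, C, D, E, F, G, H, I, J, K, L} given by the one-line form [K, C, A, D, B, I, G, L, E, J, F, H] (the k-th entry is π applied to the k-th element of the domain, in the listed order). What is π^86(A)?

F

Tracing A → K → … returns to A after 7 steps, so A lies in a 7-cycle (A K F I E B C).
Powers repeat with period 7 on this cycle, and 86 mod 7 = 2, so π^86(A) = π^2(A).
Advancing 2 steps from A: A → K → F.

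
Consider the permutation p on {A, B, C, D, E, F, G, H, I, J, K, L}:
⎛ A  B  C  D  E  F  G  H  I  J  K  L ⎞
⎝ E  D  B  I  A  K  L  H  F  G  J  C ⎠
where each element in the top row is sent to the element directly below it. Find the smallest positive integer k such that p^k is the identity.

Writing p as disjoint cycles, the cycle lengths are 9, 2, 1.
The order of p is the least common multiple of its cycle lengths: lcm(9, 2) = 18.

18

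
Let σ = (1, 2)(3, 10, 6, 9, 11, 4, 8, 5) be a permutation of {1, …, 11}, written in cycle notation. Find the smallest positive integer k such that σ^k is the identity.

8

The cycle type of σ is (8, 2, 1).
The order of σ is the least common multiple of its cycle lengths: lcm(8, 2) = 8.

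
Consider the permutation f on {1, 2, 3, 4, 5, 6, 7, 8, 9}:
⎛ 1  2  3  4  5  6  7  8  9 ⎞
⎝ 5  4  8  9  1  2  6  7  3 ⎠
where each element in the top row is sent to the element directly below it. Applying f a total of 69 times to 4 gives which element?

Tracing 4 → 9 → … returns to 4 after 7 steps, so 4 lies in a 7-cycle (2, 4, 9, 3, 8, 7, 6).
Powers repeat with period 7 on this cycle, and 69 mod 7 = 6, so f^69(4) = f^6(4).
Stepping 6 places around the cycle: 4 → 9 → 3 → 8 → 7 → 6 → 2.

2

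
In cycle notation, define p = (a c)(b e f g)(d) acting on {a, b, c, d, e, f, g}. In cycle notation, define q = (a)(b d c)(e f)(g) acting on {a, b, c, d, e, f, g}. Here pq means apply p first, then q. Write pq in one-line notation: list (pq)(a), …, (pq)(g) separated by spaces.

(pq)(x) = q(p(x)). Computing each image: q(p(a)) = q(c) = b, q(p(b)) = q(e) = f, q(p(c)) = q(a) = a, q(p(d)) = q(d) = c, q(p(e)) = q(f) = e, q(p(f)) = q(g) = g, q(p(g)) = q(b) = d.
Hence pq = [b f a c e g d].

b f a c e g d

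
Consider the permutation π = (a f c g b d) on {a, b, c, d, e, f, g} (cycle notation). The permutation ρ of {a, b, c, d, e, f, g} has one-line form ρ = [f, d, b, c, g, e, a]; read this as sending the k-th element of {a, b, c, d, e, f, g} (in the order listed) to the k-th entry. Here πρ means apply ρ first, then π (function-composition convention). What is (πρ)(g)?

f

ρ(g) = a, then π(a) = f; composing gives (πρ)(g) = f.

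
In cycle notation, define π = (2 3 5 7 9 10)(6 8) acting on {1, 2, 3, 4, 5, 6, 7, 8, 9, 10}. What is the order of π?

6

The disjoint cycles have lengths 6, 2, 1, 1.
Since disjoint cycles commute, ord(π) = lcm(6, 2) = 6.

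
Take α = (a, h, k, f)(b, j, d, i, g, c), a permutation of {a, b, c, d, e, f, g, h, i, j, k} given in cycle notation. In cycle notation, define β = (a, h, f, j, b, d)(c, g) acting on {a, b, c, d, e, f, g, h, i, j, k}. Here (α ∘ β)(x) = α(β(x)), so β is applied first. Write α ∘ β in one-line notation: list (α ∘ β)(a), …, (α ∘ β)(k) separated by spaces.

k i c h e d b a g j f

Chase each element through β then α: a → h → k; b → d → i; c → g → c; d → a → h; e → e → e; f → j → d; g → c → b; h → f → a; i → i → g; j → b → j; k → k → f.
Collecting the images, α ∘ β = [k i c h e d b a g j f].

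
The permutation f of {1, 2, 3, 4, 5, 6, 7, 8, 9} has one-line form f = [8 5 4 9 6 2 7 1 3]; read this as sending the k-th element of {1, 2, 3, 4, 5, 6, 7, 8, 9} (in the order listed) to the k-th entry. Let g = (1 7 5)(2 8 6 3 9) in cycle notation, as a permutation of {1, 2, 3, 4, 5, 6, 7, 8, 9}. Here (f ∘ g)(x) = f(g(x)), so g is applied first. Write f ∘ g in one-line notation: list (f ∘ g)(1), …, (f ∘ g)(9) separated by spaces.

For each element, apply g then f: 1 → 7 → 7; 2 → 8 → 1; 3 → 9 → 3; 4 → 4 → 9; 5 → 1 → 8; 6 → 3 → 4; 7 → 5 → 6; 8 → 6 → 2; 9 → 2 → 5.
So f ∘ g in one-line form is 7 1 3 9 8 4 6 2 5.

7 1 3 9 8 4 6 2 5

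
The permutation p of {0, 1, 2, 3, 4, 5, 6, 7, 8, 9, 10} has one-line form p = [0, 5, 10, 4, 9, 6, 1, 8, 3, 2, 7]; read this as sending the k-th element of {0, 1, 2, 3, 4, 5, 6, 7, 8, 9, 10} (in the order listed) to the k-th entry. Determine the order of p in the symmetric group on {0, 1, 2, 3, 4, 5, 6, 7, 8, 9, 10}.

Decomposing into disjoint cycles gives cycle lengths 7, 3, 1.
Since disjoint cycles commute, ord(p) = lcm(7, 3) = 21.

21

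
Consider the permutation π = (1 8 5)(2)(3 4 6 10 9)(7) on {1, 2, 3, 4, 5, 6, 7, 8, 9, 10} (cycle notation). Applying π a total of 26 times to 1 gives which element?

1 lies in the 3-cycle (1 8 5).
On a 3-cycle, π^3 is the identity, so π^26 = π^2 there (26 ≡ 2 mod 3).
Advancing 2 steps from 1: 1 → 8 → 5.

5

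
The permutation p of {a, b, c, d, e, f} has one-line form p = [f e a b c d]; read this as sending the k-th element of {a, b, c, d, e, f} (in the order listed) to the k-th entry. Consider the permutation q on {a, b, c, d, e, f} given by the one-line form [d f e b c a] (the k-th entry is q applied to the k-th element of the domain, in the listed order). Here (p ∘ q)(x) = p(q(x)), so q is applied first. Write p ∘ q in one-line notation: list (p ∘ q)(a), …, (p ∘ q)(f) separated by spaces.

b d c e a f

For each element, apply q then p: a → d → b; b → f → d; c → e → c; d → b → e; e → c → a; f → a → f.
So p ∘ q in one-line form is b d c e a f.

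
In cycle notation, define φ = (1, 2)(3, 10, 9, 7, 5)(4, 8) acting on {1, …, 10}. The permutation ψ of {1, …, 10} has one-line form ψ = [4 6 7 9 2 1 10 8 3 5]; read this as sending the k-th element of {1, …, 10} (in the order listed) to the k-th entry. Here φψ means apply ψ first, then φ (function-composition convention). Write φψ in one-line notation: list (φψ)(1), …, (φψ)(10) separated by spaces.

8 6 5 7 1 2 9 4 10 3

Chase each element through ψ then φ: 1 → 4 → 8; 2 → 6 → 6; 3 → 7 → 5; 4 → 9 → 7; 5 → 2 → 1; 6 → 1 → 2; 7 → 10 → 9; 8 → 8 → 4; 9 → 3 → 10; 10 → 5 → 3.
Collecting the images, φψ = [8 6 5 7 1 2 9 4 10 3].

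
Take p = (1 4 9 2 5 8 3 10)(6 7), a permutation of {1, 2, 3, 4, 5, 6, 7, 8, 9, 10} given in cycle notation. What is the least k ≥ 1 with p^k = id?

The disjoint cycles have lengths 8, 2.
Since disjoint cycles commute, ord(p) = lcm(8, 2) = 8.

8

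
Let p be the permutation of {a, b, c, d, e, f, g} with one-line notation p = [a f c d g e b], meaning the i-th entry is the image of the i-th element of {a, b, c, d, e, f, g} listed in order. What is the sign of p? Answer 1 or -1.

In disjoint-cycle form the cycle lengths are 4, 1, 1, 1.
A cycle of length ℓ contributes ℓ−1 transpositions, so p is a product of 3 transpositions — odd.

-1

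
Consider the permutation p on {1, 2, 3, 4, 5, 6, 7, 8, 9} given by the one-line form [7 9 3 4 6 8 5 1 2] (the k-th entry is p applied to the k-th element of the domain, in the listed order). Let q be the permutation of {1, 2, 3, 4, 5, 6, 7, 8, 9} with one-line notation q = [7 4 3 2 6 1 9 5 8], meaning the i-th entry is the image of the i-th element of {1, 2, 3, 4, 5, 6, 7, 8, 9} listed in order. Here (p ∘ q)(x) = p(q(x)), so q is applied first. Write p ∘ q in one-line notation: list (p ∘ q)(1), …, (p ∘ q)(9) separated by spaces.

5 4 3 9 8 7 2 6 1

For each element, apply q then p: 1 → 7 → 5; 2 → 4 → 4; 3 → 3 → 3; 4 → 2 → 9; 5 → 6 → 8; 6 → 1 → 7; 7 → 9 → 2; 8 → 5 → 6; 9 → 8 → 1.
Collecting the images, p ∘ q = [5 4 3 9 8 7 2 6 1].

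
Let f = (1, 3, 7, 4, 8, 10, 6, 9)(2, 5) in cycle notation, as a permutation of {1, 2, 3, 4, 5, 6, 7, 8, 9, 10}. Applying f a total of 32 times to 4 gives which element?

4 lies in the 8-cycle (1, 3, 7, 4, 8, 10, 6, 9).
Since the cycle has length 8, f^32 acts on it the same as f^0 (32 mod 8 = 0).
So f^32(4) = 4.

4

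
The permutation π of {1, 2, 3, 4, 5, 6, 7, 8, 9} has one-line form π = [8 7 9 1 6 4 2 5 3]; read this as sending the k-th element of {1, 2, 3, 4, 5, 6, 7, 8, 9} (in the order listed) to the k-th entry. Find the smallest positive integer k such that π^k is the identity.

Writing π as disjoint cycles, the cycle lengths are 5, 2, 2.
The order is lcm(5, 2, 2) = 10.

10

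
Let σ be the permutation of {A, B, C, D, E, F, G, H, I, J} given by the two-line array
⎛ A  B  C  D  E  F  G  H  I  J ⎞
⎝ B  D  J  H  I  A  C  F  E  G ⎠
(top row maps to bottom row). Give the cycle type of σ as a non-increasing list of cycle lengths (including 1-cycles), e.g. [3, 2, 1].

[5, 3, 2]

The disjoint cycles are (A, B, D, H, F)(C, J, G)(E, I), with lengths 5, 3, 2 in non-increasing order.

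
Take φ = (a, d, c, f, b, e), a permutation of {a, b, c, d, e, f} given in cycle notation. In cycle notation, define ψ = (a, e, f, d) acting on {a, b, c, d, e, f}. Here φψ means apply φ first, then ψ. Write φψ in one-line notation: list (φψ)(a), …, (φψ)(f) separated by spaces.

For each element, apply φ then ψ: a → d → a; b → e → f; c → f → d; d → c → c; e → a → e; f → b → b.
Collecting the images, φψ = [a f d c e b].

a f d c e b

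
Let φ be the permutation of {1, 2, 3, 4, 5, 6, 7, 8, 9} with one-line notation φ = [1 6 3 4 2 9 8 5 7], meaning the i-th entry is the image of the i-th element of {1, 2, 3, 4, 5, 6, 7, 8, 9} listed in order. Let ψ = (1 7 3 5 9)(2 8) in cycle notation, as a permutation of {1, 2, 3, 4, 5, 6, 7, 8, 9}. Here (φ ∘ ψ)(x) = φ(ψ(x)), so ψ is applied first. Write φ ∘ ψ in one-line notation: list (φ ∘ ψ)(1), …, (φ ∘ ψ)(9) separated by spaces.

8 5 2 4 7 9 3 6 1

For each element, apply ψ then φ: 1 → 7 → 8; 2 → 8 → 5; 3 → 5 → 2; 4 → 4 → 4; 5 → 9 → 7; 6 → 6 → 9; 7 → 3 → 3; 8 → 2 → 6; 9 → 1 → 1.
So φ ∘ ψ in one-line form is 8 5 2 4 7 9 3 6 1.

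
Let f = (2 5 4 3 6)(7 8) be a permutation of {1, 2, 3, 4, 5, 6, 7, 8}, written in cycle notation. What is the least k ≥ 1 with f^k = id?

10

The cycle type of f is (5, 2, 1).
Since disjoint cycles commute, ord(f) = lcm(5, 2) = 10.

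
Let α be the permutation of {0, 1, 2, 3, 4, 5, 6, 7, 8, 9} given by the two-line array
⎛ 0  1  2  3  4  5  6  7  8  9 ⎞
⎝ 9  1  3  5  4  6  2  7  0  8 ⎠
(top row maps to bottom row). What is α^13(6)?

2

Tracing 6 → 2 → … returns to 6 after 4 steps, so 6 lies in a 4-cycle (2, 3, 5, 6).
Since the cycle has length 4, α^13 acts on it the same as α^1 (13 mod 4 = 1).
Advancing 1 step from 6: 6 → 2.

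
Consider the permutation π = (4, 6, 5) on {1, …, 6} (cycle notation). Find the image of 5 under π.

In the cycle (4, 6, 5), 5 is followed by 4, so π(5) = 4.

4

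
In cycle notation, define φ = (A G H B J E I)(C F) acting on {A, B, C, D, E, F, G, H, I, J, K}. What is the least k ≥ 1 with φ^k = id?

The cycle type of φ is (7, 2, 1, 1).
Since disjoint cycles commute, ord(φ) = lcm(7, 2) = 14.

14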